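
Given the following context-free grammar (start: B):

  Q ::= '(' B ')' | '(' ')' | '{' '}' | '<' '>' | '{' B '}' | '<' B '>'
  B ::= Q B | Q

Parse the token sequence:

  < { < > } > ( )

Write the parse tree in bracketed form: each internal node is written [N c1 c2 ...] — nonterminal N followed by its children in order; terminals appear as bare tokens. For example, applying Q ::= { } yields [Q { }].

B
Q B
< B > B
< Q > B
< { B } > B
< { Q } > B
< { < > } > B
< { < > } > Q
< { < > } > ( )

[B [Q < [B [Q { [B [Q < >]] }]] >] [B [Q ( )]]]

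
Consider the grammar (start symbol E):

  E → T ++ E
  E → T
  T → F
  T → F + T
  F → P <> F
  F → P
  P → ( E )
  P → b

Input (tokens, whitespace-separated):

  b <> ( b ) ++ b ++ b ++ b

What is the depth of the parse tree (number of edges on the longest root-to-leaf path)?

[E [T [F [P b] <> [F [P ( [E [T [F [P b]]]] )]]]] ++ [E [T [F [P b]]] ++ [E [T [F [P b]]] ++ [E [T [F [P b]]]]]]]

9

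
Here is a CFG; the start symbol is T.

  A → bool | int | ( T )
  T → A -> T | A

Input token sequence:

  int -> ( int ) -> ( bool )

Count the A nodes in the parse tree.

5

[T [A int] -> [T [A ( [T [A int]] )] -> [T [A ( [T [A bool]] )]]]]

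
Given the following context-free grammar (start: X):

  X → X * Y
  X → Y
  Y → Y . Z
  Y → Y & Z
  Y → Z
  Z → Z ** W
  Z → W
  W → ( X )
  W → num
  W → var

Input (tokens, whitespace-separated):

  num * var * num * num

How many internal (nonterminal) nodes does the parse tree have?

16

[X [X [X [X [Y [Z [W num]]]] * [Y [Z [W var]]]] * [Y [Z [W num]]]] * [Y [Z [W num]]]]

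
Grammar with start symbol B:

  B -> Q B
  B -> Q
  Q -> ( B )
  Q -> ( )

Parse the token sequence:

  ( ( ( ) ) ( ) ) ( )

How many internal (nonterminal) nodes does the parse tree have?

10

[B [Q ( [B [Q ( [B [Q ( )]] )] [B [Q ( )]]] )] [B [Q ( )]]]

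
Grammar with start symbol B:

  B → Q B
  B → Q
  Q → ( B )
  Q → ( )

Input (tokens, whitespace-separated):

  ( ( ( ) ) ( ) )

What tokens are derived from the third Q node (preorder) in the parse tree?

( )

[B [Q ( [B [Q ( [B [Q ( )]] )] [B [Q ( )]]] )]]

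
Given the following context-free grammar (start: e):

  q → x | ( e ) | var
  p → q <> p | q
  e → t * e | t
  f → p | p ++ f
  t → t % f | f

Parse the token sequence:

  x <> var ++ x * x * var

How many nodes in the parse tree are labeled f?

[e [t [f [p [q x] <> [p [q var]]] ++ [f [p [q x]]]]] * [e [t [f [p [q x]]]] * [e [t [f [p [q var]]]]]]]

4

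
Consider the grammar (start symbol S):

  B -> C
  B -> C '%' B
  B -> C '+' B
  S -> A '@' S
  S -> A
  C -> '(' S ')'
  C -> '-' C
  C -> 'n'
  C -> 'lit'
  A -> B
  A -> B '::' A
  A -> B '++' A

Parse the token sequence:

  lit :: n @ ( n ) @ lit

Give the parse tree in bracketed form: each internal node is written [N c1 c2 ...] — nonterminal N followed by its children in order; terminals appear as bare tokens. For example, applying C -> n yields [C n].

S
A @ S
B :: A @ S
C :: A @ S
lit :: A @ S
lit :: B @ S
lit :: C @ S
lit :: n @ S
lit :: n @ A @ S
lit :: n @ B @ S
lit :: n @ C @ S
lit :: n @ ( S ) @ S
lit :: n @ ( A ) @ S
lit :: n @ ( B ) @ S
lit :: n @ ( C ) @ S
lit :: n @ ( n ) @ S
lit :: n @ ( n ) @ A
lit :: n @ ( n ) @ B
lit :: n @ ( n ) @ C
lit :: n @ ( n ) @ lit

[S [A [B [C lit]] :: [A [B [C n]]]] @ [S [A [B [C ( [S [A [B [C n]]]] )]]] @ [S [A [B [C lit]]]]]]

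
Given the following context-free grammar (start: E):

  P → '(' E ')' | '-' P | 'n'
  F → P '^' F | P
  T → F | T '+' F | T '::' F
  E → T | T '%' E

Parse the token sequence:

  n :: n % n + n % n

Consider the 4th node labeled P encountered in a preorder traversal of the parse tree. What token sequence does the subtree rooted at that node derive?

[E [T [T [F [P n]]] :: [F [P n]]] % [E [T [T [F [P n]]] + [F [P n]]] % [E [T [F [P n]]]]]]

n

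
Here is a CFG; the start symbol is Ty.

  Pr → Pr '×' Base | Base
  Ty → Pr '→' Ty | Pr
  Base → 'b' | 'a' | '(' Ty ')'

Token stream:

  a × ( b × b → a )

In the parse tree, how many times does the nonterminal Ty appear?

3

[Ty [Pr [Pr [Base a]] × [Base ( [Ty [Pr [Pr [Base b]] × [Base b]] → [Ty [Pr [Base a]]]] )]]]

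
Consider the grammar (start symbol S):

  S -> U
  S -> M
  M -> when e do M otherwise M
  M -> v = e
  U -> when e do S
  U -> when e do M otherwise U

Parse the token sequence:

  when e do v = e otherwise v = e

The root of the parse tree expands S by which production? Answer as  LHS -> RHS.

[S [M when e do [M v = e] otherwise [M v = e]]]

S -> M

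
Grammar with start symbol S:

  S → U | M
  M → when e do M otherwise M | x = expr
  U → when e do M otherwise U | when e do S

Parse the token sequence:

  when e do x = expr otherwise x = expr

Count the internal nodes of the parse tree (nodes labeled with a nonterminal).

4

[S [M when e do [M x = expr] otherwise [M x = expr]]]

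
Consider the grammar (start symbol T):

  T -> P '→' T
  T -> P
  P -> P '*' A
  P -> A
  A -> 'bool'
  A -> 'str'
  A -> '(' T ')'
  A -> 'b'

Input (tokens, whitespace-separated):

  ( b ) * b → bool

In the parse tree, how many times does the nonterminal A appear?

4

[T [P [P [A ( [T [P [A b]]] )]] * [A b]] → [T [P [A bool]]]]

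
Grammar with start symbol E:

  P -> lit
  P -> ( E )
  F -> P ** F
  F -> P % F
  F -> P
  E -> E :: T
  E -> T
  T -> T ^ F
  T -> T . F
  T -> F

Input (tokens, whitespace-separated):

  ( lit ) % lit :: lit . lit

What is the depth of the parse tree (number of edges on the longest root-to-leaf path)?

[E [E [T [F [P ( [E [T [F [P lit]]]] )] % [F [P lit]]]]] :: [T [T [F [P lit]]] . [F [P lit]]]]

9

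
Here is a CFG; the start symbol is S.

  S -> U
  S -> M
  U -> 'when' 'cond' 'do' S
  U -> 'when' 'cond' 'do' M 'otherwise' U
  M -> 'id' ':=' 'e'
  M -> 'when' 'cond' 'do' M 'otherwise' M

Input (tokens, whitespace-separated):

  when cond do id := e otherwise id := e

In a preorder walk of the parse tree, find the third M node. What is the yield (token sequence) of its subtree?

id := e

[S [M when cond do [M id := e] otherwise [M id := e]]]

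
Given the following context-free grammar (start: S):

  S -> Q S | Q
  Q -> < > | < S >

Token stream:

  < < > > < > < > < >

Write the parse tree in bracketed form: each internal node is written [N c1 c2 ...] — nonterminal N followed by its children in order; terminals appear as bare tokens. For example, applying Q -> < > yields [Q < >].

[S [Q < [S [Q < >]] >] [S [Q < >] [S [Q < >] [S [Q < >]]]]]

S
Q S
< S > S
< Q > S
< < > > S
< < > > Q S
< < > > < > S
< < > > < > Q S
< < > > < > < > S
< < > > < > < > Q
< < > > < > < > < >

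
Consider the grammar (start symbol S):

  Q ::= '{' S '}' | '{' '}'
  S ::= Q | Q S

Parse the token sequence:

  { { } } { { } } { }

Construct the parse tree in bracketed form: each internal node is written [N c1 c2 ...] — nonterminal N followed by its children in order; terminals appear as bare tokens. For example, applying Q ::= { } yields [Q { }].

[S [Q { [S [Q { }]] }] [S [Q { [S [Q { }]] }] [S [Q { }]]]]

S
Q S
{ S } S
{ Q } S
{ { } } S
{ { } } Q S
{ { } } { S } S
{ { } } { Q } S
{ { } } { { } } S
{ { } } { { } } Q
{ { } } { { } } { }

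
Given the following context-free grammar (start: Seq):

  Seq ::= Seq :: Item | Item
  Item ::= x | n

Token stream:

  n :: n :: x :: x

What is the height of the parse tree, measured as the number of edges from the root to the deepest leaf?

5

[Seq [Seq [Seq [Seq [Item n]] :: [Item n]] :: [Item x]] :: [Item x]]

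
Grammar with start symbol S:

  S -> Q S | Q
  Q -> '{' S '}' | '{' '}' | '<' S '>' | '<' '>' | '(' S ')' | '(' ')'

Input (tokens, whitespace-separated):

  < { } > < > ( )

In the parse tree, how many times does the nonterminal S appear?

4

[S [Q < [S [Q { }]] >] [S [Q < >] [S [Q ( )]]]]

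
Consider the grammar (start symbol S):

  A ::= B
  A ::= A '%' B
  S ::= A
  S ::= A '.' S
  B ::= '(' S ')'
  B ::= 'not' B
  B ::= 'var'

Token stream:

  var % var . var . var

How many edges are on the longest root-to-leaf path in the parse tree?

[S [A [A [B var]] % [B var]] . [S [A [B var]] . [S [A [B var]]]]]

5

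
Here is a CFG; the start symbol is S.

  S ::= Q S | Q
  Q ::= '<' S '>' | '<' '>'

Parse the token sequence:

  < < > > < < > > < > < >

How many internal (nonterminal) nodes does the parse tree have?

12

[S [Q < [S [Q < >]] >] [S [Q < [S [Q < >]] >] [S [Q < >] [S [Q < >]]]]]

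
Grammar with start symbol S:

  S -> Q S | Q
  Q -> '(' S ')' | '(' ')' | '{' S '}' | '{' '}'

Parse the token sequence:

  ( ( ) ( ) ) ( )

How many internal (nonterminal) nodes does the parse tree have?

8

[S [Q ( [S [Q ( )] [S [Q ( )]]] )] [S [Q ( )]]]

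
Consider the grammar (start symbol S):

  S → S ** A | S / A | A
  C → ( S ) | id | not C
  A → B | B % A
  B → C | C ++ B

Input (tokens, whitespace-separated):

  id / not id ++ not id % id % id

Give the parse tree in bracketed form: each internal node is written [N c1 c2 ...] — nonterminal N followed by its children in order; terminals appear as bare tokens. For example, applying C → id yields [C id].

S
S / A
A / A
B / A
C / A
id / A
id / B % A
id / C ++ B % A
id / not C ++ B % A
id / not id ++ B % A
id / not id ++ C % A
id / not id ++ not C % A
id / not id ++ not id % A
id / not id ++ not id % B % A
id / not id ++ not id % C % A
id / not id ++ not id % id % A
id / not id ++ not id % id % B
id / not id ++ not id % id % C
id / not id ++ not id % id % id

[S [S [A [B [C id]]]] / [A [B [C not [C id]] ++ [B [C not [C id]]]] % [A [B [C id]] % [A [B [C id]]]]]]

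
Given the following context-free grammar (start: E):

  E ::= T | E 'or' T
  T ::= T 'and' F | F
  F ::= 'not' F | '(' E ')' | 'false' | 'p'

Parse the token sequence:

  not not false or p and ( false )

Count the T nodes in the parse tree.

[E [E [T [F not [F not [F false]]]]] or [T [T [F p]] and [F ( [E [T [F false]]] )]]]

4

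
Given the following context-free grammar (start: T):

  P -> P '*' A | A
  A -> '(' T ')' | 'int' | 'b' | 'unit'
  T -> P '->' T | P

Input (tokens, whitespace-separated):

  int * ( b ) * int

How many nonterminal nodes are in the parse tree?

[T [P [P [P [A int]] * [A ( [T [P [A b]]] )]] * [A int]]]

10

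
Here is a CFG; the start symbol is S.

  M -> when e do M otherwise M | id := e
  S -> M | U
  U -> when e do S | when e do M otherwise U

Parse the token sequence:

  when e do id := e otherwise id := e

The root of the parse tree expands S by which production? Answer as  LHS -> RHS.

S -> M

[S [M when e do [M id := e] otherwise [M id := e]]]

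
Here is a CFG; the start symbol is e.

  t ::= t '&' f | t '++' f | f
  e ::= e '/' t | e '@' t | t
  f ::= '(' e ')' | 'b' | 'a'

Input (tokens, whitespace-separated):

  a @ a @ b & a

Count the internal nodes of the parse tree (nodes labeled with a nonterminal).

[e [e [e [t [f a]]] @ [t [f a]]] @ [t [t [f b]] & [f a]]]

11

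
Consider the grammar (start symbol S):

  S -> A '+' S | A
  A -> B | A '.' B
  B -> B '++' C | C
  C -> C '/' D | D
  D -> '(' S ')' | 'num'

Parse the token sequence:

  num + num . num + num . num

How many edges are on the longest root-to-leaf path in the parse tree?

8

[S [A [B [C [D num]]]] + [S [A [A [B [C [D num]]]] . [B [C [D num]]]] + [S [A [A [B [C [D num]]]] . [B [C [D num]]]]]]]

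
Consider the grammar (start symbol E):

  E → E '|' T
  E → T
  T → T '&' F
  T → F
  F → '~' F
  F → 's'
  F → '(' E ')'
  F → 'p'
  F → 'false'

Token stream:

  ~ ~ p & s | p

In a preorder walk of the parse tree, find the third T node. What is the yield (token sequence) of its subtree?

p

[E [E [T [T [F ~ [F ~ [F p]]]] & [F s]]] | [T [F p]]]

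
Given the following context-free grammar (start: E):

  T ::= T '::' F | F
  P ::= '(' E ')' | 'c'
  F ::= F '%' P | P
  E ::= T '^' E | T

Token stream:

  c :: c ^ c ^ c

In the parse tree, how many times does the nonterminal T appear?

4

[E [T [T [F [P c]]] :: [F [P c]]] ^ [E [T [F [P c]]] ^ [E [T [F [P c]]]]]]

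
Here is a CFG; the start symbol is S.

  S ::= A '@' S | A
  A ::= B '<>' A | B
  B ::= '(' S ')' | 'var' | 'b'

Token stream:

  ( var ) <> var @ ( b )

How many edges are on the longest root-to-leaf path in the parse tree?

[S [A [B ( [S [A [B var]]] )] <> [A [B var]]] @ [S [A [B ( [S [A [B b]]] )]]]]

7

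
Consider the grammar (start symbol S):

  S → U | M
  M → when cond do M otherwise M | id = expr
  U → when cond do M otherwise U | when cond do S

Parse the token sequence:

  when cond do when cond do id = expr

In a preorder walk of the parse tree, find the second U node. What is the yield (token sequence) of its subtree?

[S [U when cond do [S [U when cond do [S [M id = expr]]]]]]

when cond do id = expr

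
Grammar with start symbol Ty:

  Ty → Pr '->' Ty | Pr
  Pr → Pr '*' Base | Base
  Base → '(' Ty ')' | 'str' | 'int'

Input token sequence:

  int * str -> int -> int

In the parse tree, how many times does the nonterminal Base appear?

[Ty [Pr [Pr [Base int]] * [Base str]] -> [Ty [Pr [Base int]] -> [Ty [Pr [Base int]]]]]

4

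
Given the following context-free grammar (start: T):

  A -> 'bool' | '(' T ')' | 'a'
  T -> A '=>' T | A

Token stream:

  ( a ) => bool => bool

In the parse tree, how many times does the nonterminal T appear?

4

[T [A ( [T [A a]] )] => [T [A bool] => [T [A bool]]]]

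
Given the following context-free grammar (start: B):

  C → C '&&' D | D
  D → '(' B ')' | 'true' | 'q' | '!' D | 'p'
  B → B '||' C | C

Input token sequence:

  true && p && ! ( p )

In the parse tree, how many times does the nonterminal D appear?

[B [C [C [C [D true]] && [D p]] && [D ! [D ( [B [C [D p]]] )]]]]

5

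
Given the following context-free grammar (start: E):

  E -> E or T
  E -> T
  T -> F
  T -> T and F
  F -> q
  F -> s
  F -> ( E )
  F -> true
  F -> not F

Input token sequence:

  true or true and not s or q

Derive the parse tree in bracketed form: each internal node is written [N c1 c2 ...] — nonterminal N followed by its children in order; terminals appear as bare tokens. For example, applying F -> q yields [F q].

E
E or T
E or T or T
T or T or T
F or T or T
true or T or T
true or T and F or T
true or F and F or T
true or true and F or T
true or true and not F or T
true or true and not s or T
true or true and not s or F
true or true and not s or q

[E [E [E [T [F true]]] or [T [T [F true]] and [F not [F s]]]] or [T [F q]]]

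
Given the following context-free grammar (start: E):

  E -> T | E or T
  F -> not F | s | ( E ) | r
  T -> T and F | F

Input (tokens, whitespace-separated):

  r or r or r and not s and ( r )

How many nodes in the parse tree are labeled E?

[E [E [E [T [F r]]] or [T [F r]]] or [T [T [T [F r]] and [F not [F s]]] and [F ( [E [T [F r]]] )]]]

4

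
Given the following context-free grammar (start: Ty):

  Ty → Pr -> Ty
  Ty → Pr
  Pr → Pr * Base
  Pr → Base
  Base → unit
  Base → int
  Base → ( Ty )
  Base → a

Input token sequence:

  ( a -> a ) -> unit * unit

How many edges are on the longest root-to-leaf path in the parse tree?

7

[Ty [Pr [Base ( [Ty [Pr [Base a]] -> [Ty [Pr [Base a]]]] )]] -> [Ty [Pr [Pr [Base unit]] * [Base unit]]]]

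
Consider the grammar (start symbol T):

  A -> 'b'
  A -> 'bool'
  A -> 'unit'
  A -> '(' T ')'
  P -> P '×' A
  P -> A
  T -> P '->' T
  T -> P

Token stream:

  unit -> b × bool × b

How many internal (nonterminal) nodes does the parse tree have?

[T [P [A unit]] -> [T [P [P [P [A b]] × [A bool]] × [A b]]]]

10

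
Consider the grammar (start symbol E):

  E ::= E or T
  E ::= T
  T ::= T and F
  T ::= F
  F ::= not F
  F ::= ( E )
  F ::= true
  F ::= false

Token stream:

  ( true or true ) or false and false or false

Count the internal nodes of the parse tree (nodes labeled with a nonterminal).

17

[E [E [E [T [F ( [E [E [T [F true]]] or [T [F true]]] )]]] or [T [T [F false]] and [F false]]] or [T [F false]]]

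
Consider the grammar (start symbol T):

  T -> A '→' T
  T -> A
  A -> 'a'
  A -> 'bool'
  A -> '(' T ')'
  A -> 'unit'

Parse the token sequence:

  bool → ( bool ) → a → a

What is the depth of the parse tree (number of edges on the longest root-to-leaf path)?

5

[T [A bool] → [T [A ( [T [A bool]] )] → [T [A a] → [T [A a]]]]]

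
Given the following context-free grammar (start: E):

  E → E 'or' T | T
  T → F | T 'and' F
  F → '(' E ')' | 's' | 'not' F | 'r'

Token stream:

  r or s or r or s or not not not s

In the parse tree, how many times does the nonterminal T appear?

5

[E [E [E [E [E [T [F r]]] or [T [F s]]] or [T [F r]]] or [T [F s]]] or [T [F not [F not [F not [F s]]]]]]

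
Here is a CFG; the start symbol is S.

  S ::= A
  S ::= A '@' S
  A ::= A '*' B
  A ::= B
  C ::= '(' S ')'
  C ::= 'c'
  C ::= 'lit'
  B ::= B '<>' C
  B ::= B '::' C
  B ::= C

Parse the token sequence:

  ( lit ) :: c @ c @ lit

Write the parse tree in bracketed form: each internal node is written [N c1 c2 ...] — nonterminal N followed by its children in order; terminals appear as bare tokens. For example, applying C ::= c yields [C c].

[S [A [B [B [C ( [S [A [B [C lit]]]] )]] :: [C c]]] @ [S [A [B [C c]]] @ [S [A [B [C lit]]]]]]

S
A @ S
B @ S
B :: C @ S
C :: C @ S
( S ) :: C @ S
( A ) :: C @ S
( B ) :: C @ S
( C ) :: C @ S
( lit ) :: C @ S
( lit ) :: c @ S
( lit ) :: c @ A @ S
( lit ) :: c @ B @ S
( lit ) :: c @ C @ S
( lit ) :: c @ c @ S
( lit ) :: c @ c @ A
( lit ) :: c @ c @ B
( lit ) :: c @ c @ C
( lit ) :: c @ c @ lit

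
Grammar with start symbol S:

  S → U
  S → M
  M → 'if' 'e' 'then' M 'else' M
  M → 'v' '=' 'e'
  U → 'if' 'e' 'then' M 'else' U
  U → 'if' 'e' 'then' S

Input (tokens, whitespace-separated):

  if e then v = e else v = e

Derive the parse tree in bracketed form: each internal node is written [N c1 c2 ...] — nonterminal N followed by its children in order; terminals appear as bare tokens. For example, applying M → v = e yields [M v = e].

S
M
if e then M else M
if e then v = e else M
if e then v = e else v = e

[S [M if e then [M v = e] else [M v = e]]]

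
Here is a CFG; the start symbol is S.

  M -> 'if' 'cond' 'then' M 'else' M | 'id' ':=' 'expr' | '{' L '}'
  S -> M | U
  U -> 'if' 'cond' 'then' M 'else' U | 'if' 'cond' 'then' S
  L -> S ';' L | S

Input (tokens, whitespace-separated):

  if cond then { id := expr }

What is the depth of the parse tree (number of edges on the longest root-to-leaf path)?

[S [U if cond then [S [M { [L [S [M id := expr]]] }]]]]

7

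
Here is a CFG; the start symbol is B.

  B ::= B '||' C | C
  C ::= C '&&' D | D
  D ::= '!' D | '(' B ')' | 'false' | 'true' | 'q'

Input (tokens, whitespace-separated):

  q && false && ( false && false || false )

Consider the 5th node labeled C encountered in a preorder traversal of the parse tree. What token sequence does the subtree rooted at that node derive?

[B [C [C [C [D q]] && [D false]] && [D ( [B [B [C [C [D false]] && [D false]]] || [C [D false]]] )]]]

false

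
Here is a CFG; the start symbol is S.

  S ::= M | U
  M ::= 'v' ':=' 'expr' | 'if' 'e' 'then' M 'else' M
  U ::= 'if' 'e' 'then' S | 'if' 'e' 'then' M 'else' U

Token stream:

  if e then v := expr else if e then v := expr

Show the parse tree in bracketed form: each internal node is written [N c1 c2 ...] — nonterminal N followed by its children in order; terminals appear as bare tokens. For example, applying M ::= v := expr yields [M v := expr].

[S [U if e then [M v := expr] else [U if e then [S [M v := expr]]]]]

S
U
if e then M else U
if e then v := expr else U
if e then v := expr else if e then S
if e then v := expr else if e then M
if e then v := expr else if e then v := expr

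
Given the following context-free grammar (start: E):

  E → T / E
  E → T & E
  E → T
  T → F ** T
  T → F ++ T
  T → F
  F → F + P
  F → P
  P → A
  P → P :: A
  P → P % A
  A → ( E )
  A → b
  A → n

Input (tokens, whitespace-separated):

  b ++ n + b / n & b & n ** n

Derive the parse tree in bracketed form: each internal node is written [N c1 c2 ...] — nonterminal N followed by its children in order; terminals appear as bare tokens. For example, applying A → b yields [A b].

[E [T [F [P [A b]]] ++ [T [F [F [P [A n]]] + [P [A b]]]]] / [E [T [F [P [A n]]]] & [E [T [F [P [A b]]]] & [E [T [F [P [A n]]] ** [T [F [P [A n]]]]]]]]]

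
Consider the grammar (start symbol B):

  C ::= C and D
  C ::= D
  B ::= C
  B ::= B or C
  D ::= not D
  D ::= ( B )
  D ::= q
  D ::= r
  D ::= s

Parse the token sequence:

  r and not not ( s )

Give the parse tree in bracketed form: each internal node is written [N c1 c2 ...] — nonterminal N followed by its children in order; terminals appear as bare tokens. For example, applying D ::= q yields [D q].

B
C
C and D
D and D
r and D
r and not D
r and not not D
r and not not ( B )
r and not not ( C )
r and not not ( D )
r and not not ( s )

[B [C [C [D r]] and [D not [D not [D ( [B [C [D s]]] )]]]]]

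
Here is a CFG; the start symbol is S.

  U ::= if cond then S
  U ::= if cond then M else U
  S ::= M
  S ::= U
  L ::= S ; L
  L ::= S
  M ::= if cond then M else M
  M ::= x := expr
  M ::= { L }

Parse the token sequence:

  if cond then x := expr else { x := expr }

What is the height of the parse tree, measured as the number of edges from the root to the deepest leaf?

[S [M if cond then [M x := expr] else [M { [L [S [M x := expr]]] }]]]

6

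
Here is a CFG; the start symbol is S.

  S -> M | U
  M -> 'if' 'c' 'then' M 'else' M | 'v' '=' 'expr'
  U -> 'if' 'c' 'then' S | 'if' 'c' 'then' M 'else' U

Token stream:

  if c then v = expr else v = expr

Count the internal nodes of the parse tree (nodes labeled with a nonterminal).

[S [M if c then [M v = expr] else [M v = expr]]]

4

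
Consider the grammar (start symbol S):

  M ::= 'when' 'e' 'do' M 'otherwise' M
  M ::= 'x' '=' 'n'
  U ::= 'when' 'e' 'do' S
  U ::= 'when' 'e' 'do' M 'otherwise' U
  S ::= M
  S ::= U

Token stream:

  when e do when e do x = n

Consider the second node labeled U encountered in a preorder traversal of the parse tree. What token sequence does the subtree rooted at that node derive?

when e do x = n

[S [U when e do [S [U when e do [S [M x = n]]]]]]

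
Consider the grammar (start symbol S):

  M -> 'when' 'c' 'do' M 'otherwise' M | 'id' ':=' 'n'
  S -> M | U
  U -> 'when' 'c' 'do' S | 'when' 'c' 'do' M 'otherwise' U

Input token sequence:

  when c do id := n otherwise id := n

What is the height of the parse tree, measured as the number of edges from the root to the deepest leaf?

3

[S [M when c do [M id := n] otherwise [M id := n]]]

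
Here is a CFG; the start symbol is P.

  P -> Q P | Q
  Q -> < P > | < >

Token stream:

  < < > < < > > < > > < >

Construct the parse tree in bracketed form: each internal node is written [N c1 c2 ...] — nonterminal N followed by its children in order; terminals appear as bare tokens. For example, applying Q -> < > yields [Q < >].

[P [Q < [P [Q < >] [P [Q < [P [Q < >]] >] [P [Q < >]]]] >] [P [Q < >]]]

P
Q P
< P > P
< Q P > P
< < > P > P
< < > Q P > P
< < > < P > P > P
< < > < Q > P > P
< < > < < > > P > P
< < > < < > > Q > P
< < > < < > > < > > P
< < > < < > > < > > Q
< < > < < > > < > > < >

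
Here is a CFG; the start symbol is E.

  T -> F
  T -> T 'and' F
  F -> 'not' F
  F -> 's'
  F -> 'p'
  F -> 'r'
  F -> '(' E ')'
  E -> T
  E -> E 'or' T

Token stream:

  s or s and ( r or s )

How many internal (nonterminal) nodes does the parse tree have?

[E [E [T [F s]]] or [T [T [F s]] and [F ( [E [E [T [F r]]] or [T [F s]]] )]]]

14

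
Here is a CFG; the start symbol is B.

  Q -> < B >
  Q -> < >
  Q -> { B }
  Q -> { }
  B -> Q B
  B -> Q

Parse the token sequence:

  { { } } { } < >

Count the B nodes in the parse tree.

[B [Q { [B [Q { }]] }] [B [Q { }] [B [Q < >]]]]

4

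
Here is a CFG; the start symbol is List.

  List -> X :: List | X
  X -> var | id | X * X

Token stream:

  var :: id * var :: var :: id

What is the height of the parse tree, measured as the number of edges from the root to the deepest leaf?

[List [X var] :: [List [X [X id] * [X var]] :: [List [X var] :: [List [X id]]]]]

5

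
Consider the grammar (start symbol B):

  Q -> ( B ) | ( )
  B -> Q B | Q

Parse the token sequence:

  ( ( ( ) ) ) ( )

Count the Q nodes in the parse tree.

[B [Q ( [B [Q ( [B [Q ( )]] )]] )] [B [Q ( )]]]

4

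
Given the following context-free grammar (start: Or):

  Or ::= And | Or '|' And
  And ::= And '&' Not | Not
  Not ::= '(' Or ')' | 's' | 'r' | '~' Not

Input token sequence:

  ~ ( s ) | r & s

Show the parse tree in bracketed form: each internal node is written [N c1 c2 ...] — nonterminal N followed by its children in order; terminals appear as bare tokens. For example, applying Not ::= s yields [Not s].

Or
Or | And
And | And
Not | And
~ Not | And
~ ( Or ) | And
~ ( And ) | And
~ ( Not ) | And
~ ( s ) | And
~ ( s ) | And & Not
~ ( s ) | Not & Not
~ ( s ) | r & Not
~ ( s ) | r & s

[Or [Or [And [Not ~ [Not ( [Or [And [Not s]]] )]]]] | [And [And [Not r]] & [Not s]]]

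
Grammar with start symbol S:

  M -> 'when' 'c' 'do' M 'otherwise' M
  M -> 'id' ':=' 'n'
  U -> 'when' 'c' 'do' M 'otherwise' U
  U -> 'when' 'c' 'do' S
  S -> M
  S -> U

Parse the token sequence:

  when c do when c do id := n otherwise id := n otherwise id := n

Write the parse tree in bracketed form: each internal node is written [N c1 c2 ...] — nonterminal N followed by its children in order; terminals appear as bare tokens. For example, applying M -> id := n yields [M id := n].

[S [M when c do [M when c do [M id := n] otherwise [M id := n]] otherwise [M id := n]]]

S
M
when c do M otherwise M
when c do when c do M otherwise M otherwise M
when c do when c do id := n otherwise M otherwise M
when c do when c do id := n otherwise id := n otherwise M
when c do when c do id := n otherwise id := n otherwise id := n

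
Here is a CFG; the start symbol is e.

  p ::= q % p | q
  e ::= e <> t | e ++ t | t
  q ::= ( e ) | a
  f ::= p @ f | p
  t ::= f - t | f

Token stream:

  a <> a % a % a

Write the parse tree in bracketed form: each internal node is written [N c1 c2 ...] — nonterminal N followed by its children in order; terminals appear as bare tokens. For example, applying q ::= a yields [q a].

e
e <> t
t <> t
f <> t
p <> t
q <> t
a <> t
a <> f
a <> p
a <> q % p
a <> a % p
a <> a % q % p
a <> a % a % p
a <> a % a % q
a <> a % a % a

[e [e [t [f [p [q a]]]]] <> [t [f [p [q a] % [p [q a] % [p [q a]]]]]]]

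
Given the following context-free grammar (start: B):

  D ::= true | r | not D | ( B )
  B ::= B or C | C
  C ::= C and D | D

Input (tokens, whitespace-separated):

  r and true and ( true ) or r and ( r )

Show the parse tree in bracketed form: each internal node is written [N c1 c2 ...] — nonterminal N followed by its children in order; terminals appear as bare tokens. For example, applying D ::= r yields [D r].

[B [B [C [C [C [D r]] and [D true]] and [D ( [B [C [D true]]] )]]] or [C [C [D r]] and [D ( [B [C [D r]]] )]]]

B
B or C
C or C
C and D or C
C and D and D or C
D and D and D or C
r and D and D or C
r and true and D or C
r and true and ( B ) or C
r and true and ( C ) or C
r and true and ( D ) or C
r and true and ( true ) or C
r and true and ( true ) or C and D
r and true and ( true ) or D and D
r and true and ( true ) or r and D
r and true and ( true ) or r and ( B )
r and true and ( true ) or r and ( C )
r and true and ( true ) or r and ( D )
r and true and ( true ) or r and ( r )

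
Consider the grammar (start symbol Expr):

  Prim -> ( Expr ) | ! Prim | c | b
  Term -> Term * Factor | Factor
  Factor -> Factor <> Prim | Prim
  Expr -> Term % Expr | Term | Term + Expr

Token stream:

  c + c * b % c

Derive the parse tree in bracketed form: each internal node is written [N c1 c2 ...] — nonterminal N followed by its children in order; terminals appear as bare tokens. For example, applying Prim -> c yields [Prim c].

Expr
Term + Expr
Factor + Expr
Prim + Expr
c + Expr
c + Term % Expr
c + Term * Factor % Expr
c + Factor * Factor % Expr
c + Prim * Factor % Expr
c + c * Factor % Expr
c + c * Prim % Expr
c + c * b % Expr
c + c * b % Term
c + c * b % Factor
c + c * b % Prim
c + c * b % c

[Expr [Term [Factor [Prim c]]] + [Expr [Term [Term [Factor [Prim c]]] * [Factor [Prim b]]] % [Expr [Term [Factor [Prim c]]]]]]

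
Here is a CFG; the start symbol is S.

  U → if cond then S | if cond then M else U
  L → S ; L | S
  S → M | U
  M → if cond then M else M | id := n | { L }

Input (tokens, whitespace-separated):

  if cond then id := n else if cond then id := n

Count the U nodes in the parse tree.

2

[S [U if cond then [M id := n] else [U if cond then [S [M id := n]]]]]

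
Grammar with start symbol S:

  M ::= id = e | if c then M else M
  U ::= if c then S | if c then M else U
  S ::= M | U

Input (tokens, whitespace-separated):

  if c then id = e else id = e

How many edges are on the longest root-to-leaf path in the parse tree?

[S [M if c then [M id = e] else [M id = e]]]

3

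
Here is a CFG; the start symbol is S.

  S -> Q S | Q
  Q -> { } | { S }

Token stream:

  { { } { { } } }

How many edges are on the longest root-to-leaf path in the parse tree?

[S [Q { [S [Q { }] [S [Q { [S [Q { }]] }]]] }]]

7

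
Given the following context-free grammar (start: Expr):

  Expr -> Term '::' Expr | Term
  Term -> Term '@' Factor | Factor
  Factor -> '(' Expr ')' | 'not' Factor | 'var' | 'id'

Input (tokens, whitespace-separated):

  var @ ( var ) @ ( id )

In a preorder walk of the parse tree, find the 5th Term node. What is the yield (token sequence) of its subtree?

[Expr [Term [Term [Term [Factor var]] @ [Factor ( [Expr [Term [Factor var]]] )]] @ [Factor ( [Expr [Term [Factor id]]] )]]]

id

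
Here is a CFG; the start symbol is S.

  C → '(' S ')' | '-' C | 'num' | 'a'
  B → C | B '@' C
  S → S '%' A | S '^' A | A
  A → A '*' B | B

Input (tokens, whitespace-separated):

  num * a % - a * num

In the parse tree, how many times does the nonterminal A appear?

[S [S [A [A [B [C num]]] * [B [C a]]]] % [A [A [B [C - [C a]]]] * [B [C num]]]]

4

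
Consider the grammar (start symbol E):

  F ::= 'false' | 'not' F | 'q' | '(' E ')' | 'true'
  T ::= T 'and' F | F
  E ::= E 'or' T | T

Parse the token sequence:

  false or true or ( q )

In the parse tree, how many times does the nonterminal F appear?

[E [E [E [T [F false]]] or [T [F true]]] or [T [F ( [E [T [F q]]] )]]]

4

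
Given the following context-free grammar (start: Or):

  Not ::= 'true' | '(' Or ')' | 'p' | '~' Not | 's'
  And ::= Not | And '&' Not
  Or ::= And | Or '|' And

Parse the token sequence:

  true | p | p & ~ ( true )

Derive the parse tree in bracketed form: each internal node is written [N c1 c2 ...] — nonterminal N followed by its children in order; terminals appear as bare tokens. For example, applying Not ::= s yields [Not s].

[Or [Or [Or [And [Not true]]] | [And [Not p]]] | [And [And [Not p]] & [Not ~ [Not ( [Or [And [Not true]]] )]]]]

Or
Or | And
Or | And | And
And | And | And
Not | And | And
true | And | And
true | Not | And
true | p | And
true | p | And & Not
true | p | Not & Not
true | p | p & Not
true | p | p & ~ Not
true | p | p & ~ ( Or )
true | p | p & ~ ( And )
true | p | p & ~ ( Not )
true | p | p & ~ ( true )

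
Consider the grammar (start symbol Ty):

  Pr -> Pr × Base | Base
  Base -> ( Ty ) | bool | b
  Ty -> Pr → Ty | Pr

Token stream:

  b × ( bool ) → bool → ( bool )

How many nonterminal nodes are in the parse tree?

[Ty [Pr [Pr [Base b]] × [Base ( [Ty [Pr [Base bool]]] )]] → [Ty [Pr [Base bool]] → [Ty [Pr [Base ( [Ty [Pr [Base bool]]] )]]]]]

17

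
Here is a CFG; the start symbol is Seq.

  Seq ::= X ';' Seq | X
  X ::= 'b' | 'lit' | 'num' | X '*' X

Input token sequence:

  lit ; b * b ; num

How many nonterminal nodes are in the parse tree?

8

[Seq [X lit] ; [Seq [X [X b] * [X b]] ; [Seq [X num]]]]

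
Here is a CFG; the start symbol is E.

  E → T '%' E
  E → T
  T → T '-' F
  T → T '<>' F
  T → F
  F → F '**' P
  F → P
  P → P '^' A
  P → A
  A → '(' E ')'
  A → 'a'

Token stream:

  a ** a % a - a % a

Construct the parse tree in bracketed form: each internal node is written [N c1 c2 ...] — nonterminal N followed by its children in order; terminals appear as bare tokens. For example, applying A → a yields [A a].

[E [T [F [F [P [A a]]] ** [P [A a]]]] % [E [T [T [F [P [A a]]]] - [F [P [A a]]]] % [E [T [F [P [A a]]]]]]]

E
T % E
F % E
F ** P % E
P ** P % E
A ** P % E
a ** P % E
a ** A % E
a ** a % E
a ** a % T % E
a ** a % T - F % E
a ** a % F - F % E
a ** a % P - F % E
a ** a % A - F % E
a ** a % a - F % E
a ** a % a - P % E
a ** a % a - A % E
a ** a % a - a % E
a ** a % a - a % T
a ** a % a - a % F
a ** a % a - a % P
a ** a % a - a % A
a ** a % a - a % a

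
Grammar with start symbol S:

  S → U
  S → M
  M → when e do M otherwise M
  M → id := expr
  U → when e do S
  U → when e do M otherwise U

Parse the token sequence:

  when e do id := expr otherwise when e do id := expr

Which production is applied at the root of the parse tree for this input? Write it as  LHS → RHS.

S → U

[S [U when e do [M id := expr] otherwise [U when e do [S [M id := expr]]]]]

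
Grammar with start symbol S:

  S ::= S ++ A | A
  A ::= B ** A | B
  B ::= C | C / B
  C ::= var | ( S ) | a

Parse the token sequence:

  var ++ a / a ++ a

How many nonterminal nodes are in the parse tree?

[S [S [S [A [B [C var]]]] ++ [A [B [C a] / [B [C a]]]]] ++ [A [B [C a]]]]

14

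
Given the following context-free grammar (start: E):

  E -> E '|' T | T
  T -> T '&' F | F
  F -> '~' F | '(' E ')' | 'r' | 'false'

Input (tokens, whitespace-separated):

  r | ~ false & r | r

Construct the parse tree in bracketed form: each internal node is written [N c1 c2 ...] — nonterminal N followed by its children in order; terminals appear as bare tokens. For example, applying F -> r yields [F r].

[E [E [E [T [F r]]] | [T [T [F ~ [F false]]] & [F r]]] | [T [F r]]]

E
E | T
E | T | T
T | T | T
F | T | T
r | T | T
r | T & F | T
r | F & F | T
r | ~ F & F | T
r | ~ false & F | T
r | ~ false & r | T
r | ~ false & r | F
r | ~ false & r | r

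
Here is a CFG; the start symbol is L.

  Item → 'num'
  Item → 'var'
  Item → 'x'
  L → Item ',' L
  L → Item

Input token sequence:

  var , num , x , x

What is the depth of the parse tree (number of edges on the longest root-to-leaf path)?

5

[L [Item var] , [L [Item num] , [L [Item x] , [L [Item x]]]]]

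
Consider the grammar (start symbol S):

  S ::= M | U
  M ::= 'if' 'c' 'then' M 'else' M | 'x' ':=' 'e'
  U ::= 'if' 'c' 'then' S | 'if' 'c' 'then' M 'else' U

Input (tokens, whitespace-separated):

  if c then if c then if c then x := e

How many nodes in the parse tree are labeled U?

[S [U if c then [S [U if c then [S [U if c then [S [M x := e]]]]]]]]

3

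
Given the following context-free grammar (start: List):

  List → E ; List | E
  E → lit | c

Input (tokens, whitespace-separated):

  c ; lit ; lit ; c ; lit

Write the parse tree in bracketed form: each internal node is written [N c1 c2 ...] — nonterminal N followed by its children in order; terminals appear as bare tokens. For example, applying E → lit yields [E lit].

List
E ; List
c ; List
c ; E ; List
c ; lit ; List
c ; lit ; E ; List
c ; lit ; lit ; List
c ; lit ; lit ; E ; List
c ; lit ; lit ; c ; List
c ; lit ; lit ; c ; E
c ; lit ; lit ; c ; lit

[List [E c] ; [List [E lit] ; [List [E lit] ; [List [E c] ; [List [E lit]]]]]]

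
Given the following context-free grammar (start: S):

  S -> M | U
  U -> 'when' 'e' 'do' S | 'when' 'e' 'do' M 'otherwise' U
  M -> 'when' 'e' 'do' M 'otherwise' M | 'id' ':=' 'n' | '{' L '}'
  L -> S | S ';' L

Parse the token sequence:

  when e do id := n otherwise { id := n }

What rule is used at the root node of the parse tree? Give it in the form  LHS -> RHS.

[S [M when e do [M id := n] otherwise [M { [L [S [M id := n]]] }]]]

S -> M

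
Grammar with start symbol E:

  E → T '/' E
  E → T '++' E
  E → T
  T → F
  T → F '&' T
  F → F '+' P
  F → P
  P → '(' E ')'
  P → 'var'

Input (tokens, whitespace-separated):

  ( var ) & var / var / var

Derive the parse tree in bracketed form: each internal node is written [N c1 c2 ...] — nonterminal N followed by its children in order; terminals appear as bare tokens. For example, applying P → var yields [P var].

E
T / E
F & T / E
P & T / E
( E ) & T / E
( T ) & T / E
( F ) & T / E
( P ) & T / E
( var ) & T / E
( var ) & F / E
( var ) & P / E
( var ) & var / E
( var ) & var / T / E
( var ) & var / F / E
( var ) & var / P / E
( var ) & var / var / E
( var ) & var / var / T
( var ) & var / var / F
( var ) & var / var / P
( var ) & var / var / var

[E [T [F [P ( [E [T [F [P var]]]] )]] & [T [F [P var]]]] / [E [T [F [P var]]] / [E [T [F [P var]]]]]]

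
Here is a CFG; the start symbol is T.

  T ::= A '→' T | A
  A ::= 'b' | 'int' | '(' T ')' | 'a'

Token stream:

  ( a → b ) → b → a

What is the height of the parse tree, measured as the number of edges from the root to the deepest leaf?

[T [A ( [T [A a] → [T [A b]]] )] → [T [A b] → [T [A a]]]]

5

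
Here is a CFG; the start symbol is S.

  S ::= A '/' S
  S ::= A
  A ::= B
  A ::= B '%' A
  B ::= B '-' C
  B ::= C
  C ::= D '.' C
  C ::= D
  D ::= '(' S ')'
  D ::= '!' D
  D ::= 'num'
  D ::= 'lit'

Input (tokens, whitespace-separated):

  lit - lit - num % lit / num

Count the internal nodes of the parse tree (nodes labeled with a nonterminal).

20

[S [A [B [B [B [C [D lit]]] - [C [D lit]]] - [C [D num]]] % [A [B [C [D lit]]]]] / [S [A [B [C [D num]]]]]]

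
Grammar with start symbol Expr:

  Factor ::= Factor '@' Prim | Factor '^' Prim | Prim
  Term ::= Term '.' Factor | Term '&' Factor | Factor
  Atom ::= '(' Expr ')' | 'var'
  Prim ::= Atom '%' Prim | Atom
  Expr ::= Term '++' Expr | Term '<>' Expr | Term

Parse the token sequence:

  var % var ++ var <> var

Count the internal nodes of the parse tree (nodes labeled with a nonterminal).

17

[Expr [Term [Factor [Prim [Atom var] % [Prim [Atom var]]]]] ++ [Expr [Term [Factor [Prim [Atom var]]]] <> [Expr [Term [Factor [Prim [Atom var]]]]]]]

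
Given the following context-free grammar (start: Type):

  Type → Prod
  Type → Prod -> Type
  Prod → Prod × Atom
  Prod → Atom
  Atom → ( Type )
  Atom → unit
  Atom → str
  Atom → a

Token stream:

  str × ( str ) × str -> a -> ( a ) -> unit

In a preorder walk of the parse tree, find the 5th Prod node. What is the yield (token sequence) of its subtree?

[Type [Prod [Prod [Prod [Atom str]] × [Atom ( [Type [Prod [Atom str]]] )]] × [Atom str]] -> [Type [Prod [Atom a]] -> [Type [Prod [Atom ( [Type [Prod [Atom a]]] )]] -> [Type [Prod [Atom unit]]]]]]

a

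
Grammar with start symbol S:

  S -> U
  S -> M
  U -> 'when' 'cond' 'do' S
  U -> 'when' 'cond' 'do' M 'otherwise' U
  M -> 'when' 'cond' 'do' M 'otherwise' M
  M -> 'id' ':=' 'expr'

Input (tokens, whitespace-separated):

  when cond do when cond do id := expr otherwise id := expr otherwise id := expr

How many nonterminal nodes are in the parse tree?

6

[S [M when cond do [M when cond do [M id := expr] otherwise [M id := expr]] otherwise [M id := expr]]]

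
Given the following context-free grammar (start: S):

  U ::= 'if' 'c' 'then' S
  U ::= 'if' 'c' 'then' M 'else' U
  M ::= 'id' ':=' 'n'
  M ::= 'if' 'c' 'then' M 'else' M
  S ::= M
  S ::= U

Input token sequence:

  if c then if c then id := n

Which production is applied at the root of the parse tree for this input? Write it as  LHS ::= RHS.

S ::= U

[S [U if c then [S [U if c then [S [M id := n]]]]]]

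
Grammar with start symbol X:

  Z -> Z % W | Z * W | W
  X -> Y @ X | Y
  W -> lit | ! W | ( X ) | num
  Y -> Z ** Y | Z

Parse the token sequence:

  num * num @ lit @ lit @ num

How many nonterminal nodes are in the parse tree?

[X [Y [Z [Z [W num]] * [W num]]] @ [X [Y [Z [W lit]]] @ [X [Y [Z [W lit]]] @ [X [Y [Z [W num]]]]]]]

18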